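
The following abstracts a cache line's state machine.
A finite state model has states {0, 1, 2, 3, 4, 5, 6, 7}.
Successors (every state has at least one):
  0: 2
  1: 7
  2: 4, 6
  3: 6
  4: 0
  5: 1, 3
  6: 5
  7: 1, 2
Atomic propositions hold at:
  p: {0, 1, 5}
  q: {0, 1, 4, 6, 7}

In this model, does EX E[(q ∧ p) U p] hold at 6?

Sat(q ∧ p) = {0, 1}
E[(q ∧ p) U p]: least fixpoint, start Z0 = Sat(p) = {0, 1, 5}, add states in Sat(q ∧ p) with some successor in Z. Already a fixed point.
Sat(E[(q ∧ p) U p]) = {0, 1, 5}
Sat(EX E[(q ∧ p) U p]) = {s : some successor in {0, 1, 5}} = {4, 5, 6, 7}
6 ∈ Sat(EX E[(q ∧ p) U p]) = {4, 5, 6, 7}, so the formula holds at 6.

Yes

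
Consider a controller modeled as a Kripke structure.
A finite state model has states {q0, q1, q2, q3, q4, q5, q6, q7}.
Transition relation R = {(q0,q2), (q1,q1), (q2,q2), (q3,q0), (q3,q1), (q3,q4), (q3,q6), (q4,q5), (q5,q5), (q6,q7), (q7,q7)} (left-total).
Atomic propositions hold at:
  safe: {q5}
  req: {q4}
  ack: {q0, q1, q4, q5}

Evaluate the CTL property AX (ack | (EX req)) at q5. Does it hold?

Yes

Sat(EX req) = {s : some successor in {q4}} = {q3}
Sat(ack | (EX req)) = {q0, q1, q3, q4, q5}
Sat(AX (ack | (EX req))) = {s : every successor in {q0, q1, q3, q4, q5}} = {q1, q4, q5}
q5 ∈ Sat(AX (ack | (EX req))) = {q1, q4, q5}, so the formula holds at q5.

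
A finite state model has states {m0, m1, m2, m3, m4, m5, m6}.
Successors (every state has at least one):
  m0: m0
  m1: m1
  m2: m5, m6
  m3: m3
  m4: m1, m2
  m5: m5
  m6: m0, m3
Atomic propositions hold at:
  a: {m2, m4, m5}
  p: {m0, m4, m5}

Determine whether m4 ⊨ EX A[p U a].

Yes

A[p U a]: least fixpoint, start Z0 = Sat(a) = {m2, m4, m5}, add states in Sat(p) with every successor in Z. Already a fixed point.
Sat(A[p U a]) = {m2, m4, m5}
Sat(EX A[p U a]) = {s : some successor in {m2, m4, m5}} = {m2, m4, m5}
m4 ∈ Sat(EX A[p U a]) = {m2, m4, m5}, so the formula holds at m4.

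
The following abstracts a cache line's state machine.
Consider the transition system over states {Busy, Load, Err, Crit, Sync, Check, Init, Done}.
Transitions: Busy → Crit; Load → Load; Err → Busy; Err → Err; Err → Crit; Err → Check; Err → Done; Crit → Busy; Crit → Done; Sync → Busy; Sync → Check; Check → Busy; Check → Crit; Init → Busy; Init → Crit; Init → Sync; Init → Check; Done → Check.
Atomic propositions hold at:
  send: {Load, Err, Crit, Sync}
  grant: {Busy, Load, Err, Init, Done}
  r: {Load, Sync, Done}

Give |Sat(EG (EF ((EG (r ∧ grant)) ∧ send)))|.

Sat(r ∧ grant) = {Load, Done}
EG (r ∧ grant): greatest fixpoint, start Z0 = {Load, Done}, keep only states in Sat with some successor in Z. Z1 = {Load}; fixed.
Sat(EG (r ∧ grant)) = {Load}
Sat((EG (r ∧ grant)) ∧ send) = {Load}
EF ((EG (r ∧ grant)) ∧ send): least fixpoint, start Z0 = {Load}, add states with some successor in Z. Already a fixed point.
Sat(EF ((EG (r ∧ grant)) ∧ send)) = {Load}
EG (EF ((EG (r ∧ grant)) ∧ send)): greatest fixpoint, start Z0 = {Load}, keep only states in Sat with some successor in Z. Already a fixed point.
Sat(EG (EF ((EG (r ∧ grant)) ∧ send))) = {Load}
|Sat(EG (EF ((EG (r ∧ grant)) ∧ send)))| = |{Load}| = 1.

1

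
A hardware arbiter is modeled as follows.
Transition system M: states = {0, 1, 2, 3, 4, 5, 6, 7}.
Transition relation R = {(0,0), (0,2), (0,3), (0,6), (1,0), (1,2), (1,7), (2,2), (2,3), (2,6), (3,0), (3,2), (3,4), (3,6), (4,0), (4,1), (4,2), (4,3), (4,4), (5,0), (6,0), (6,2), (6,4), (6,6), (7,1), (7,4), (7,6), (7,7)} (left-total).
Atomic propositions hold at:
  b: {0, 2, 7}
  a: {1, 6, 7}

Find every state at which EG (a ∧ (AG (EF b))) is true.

EF b: least fixpoint, start Z0 = {0, 2, 7}, add states with some successor in Z. Z1 = {0, 1, 2, 3, 4, 5, 6, 7}; fixed.
Sat(EF b) = {0, 1, 2, 3, 4, 5, 6, 7}
AG (EF b): greatest fixpoint, start Z0 = {0, 1, 2, 3, 4, 5, 6, 7}, keep only states in Sat with every successor in Z. Already a fixed point.
Sat(AG (EF b)) = {0, 1, 2, 3, 4, 5, 6, 7}
Sat(a ∧ (AG (EF b))) = {1, 6, 7}
EG (a ∧ (AG (EF b))): greatest fixpoint, start Z0 = {1, 6, 7}, keep only states in Sat with some successor in Z. Already a fixed point.
Sat(EG (a ∧ (AG (EF b)))) = {1, 6, 7}

{1, 6, 7}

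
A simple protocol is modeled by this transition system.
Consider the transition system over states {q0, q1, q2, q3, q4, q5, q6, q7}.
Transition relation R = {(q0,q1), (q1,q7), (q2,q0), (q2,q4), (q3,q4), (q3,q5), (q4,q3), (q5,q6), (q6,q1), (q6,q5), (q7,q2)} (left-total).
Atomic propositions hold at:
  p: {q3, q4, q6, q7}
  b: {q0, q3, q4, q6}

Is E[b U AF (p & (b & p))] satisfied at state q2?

No

Sat(b & p) = {q3, q4, q6}
Sat(p & (b & p)) = {q3, q4, q6}
AF (p & (b & p)): least fixpoint, start Z0 = {q3, q4, q6}, add states with every successor in Z. Z1 = {q3, q4, q5, q6}; fixed.
Sat(AF (p & (b & p))) = {q3, q4, q5, q6}
E[b U AF (p & (b & p))]: least fixpoint, start Z0 = Sat(AF (p & (b & p))) = {q3, q4, q5, q6}, add states in Sat(b) with some successor in Z. Already a fixed point.
Sat(E[b U AF (p & (b & p))]) = {q3, q4, q5, q6}
q2 ∉ Sat(E[b U AF (p & (b & p))]) = {q3, q4, q5, q6}, so the formula does not hold at q2.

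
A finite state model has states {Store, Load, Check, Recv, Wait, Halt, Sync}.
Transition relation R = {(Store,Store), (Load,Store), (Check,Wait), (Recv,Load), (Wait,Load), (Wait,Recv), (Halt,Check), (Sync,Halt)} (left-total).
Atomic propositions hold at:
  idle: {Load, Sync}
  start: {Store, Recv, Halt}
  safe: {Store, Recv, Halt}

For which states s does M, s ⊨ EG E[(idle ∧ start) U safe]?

{Store}

Sat(idle ∧ start) = ∅
E[(idle ∧ start) U safe]: least fixpoint, start Z0 = Sat(safe) = {Store, Recv, Halt}, add states in Sat(idle ∧ start) with some successor in Z. Already a fixed point.
Sat(E[(idle ∧ start) U safe]) = {Store, Recv, Halt}
EG E[(idle ∧ start) U safe]: greatest fixpoint, start Z0 = {Store, Recv, Halt}, keep only states in Sat with some successor in Z. Z1 = {Store}; fixed.
Sat(EG E[(idle ∧ start) U safe]) = {Store}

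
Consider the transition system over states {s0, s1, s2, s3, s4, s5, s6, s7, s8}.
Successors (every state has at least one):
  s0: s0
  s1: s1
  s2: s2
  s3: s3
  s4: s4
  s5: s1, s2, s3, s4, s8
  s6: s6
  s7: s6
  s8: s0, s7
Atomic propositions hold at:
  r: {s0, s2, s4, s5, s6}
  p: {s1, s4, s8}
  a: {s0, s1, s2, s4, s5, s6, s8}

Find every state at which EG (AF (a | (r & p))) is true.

Sat(r & p) = {s4}
Sat(a | (r & p)) = {s0, s1, s2, s4, s5, s6, s8}
AF (a | (r & p)): least fixpoint, start Z0 = {s0, s1, s2, s4, s5, s6, s8}, add states with every successor in Z. Z1 = {s0, s1, s2, s4, s5, s6, s7, s8}; fixed.
Sat(AF (a | (r & p))) = {s0, s1, s2, s4, s5, s6, s7, s8}
EG (AF (a | (r & p))): greatest fixpoint, start Z0 = {s0, s1, s2, s4, s5, s6, s7, s8}, keep only states in Sat with some successor in Z. Already a fixed point.
Sat(EG (AF (a | (r & p)))) = {s0, s1, s2, s4, s5, s6, s7, s8}

{s0, s1, s2, s4, s5, s6, s7, s8}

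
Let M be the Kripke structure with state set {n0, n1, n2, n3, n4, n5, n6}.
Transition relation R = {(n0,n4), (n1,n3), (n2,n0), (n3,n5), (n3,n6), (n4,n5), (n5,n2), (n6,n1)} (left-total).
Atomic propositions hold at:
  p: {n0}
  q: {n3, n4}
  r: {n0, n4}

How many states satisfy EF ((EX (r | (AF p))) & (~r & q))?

3

AF p: least fixpoint, start Z0 = {n0}, add states with every successor in Z. Z1 = {n0, n2}; Z2 = {n0, n2, n5}; Z3 = {n0, n2, n4, n5}; fixed.
Sat(AF p) = {n0, n2, n4, n5}
Sat(r | (AF p)) = {n0, n2, n4, n5}
Sat(EX (r | (AF p))) = {s : some successor in {n0, n2, n4, n5}} = {n0, n2, n3, n4, n5}
Sat(~r) = {n1, n2, n3, n5, n6}
Sat(~r & q) = {n3}
Sat((EX (r | (AF p))) & (~r & q)) = {n3}
EF ((EX (r | (AF p))) & (~r & q)): least fixpoint, start Z0 = {n3}, add states with some successor in Z. Z1 = {n1, n3}; Z2 = {n1, n3, n6}; fixed.
Sat(EF ((EX (r | (AF p))) & (~r & q))) = {n1, n3, n6}
|Sat(EF ((EX (r | (AF p))) & (~r & q)))| = |{n1, n3, n6}| = 3.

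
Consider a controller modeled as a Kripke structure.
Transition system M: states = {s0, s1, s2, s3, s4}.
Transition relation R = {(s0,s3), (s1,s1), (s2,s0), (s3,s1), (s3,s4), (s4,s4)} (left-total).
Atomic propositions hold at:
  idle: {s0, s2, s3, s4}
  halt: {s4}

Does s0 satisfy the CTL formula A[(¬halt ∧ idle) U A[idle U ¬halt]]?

Sat(¬halt) = {s0, s1, s2, s3}
Sat(¬halt ∧ idle) = {s0, s2, s3}
A[idle U ¬halt]: least fixpoint, start Z0 = Sat(¬halt) = {s0, s1, s2, s3}, add states in Sat(idle) with every successor in Z. Already a fixed point.
Sat(A[idle U ¬halt]) = {s0, s1, s2, s3}
A[(¬halt ∧ idle) U A[idle U ¬halt]]: least fixpoint, start Z0 = Sat(A[idle U ¬halt]) = {s0, s1, s2, s3}, add states in Sat(¬halt ∧ idle) with every successor in Z. Already a fixed point.
Sat(A[(¬halt ∧ idle) U A[idle U ¬halt]]) = {s0, s1, s2, s3}
s0 ∈ Sat(A[(¬halt ∧ idle) U A[idle U ¬halt]]) = {s0, s1, s2, s3}, so the formula holds at s0.

Yes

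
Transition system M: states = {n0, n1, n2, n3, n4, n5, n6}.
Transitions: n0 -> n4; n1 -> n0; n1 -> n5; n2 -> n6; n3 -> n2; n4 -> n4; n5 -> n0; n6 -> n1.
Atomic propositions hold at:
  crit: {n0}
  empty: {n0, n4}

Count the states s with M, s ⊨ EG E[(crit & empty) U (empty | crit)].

Sat(crit & empty) = {n0}
Sat(empty | crit) = {n0, n4}
E[(crit & empty) U (empty | crit)]: least fixpoint, start Z0 = Sat((empty | crit)) = {n0, n4}, add states in Sat(crit & empty) with some successor in Z. Already a fixed point.
Sat(E[(crit & empty) U (empty | crit)]) = {n0, n4}
EG E[(crit & empty) U (empty | crit)]: greatest fixpoint, start Z0 = {n0, n4}, keep only states in Sat with some successor in Z. Already a fixed point.
Sat(EG E[(crit & empty) U (empty | crit)]) = {n0, n4}
|Sat(EG E[(crit & empty) U (empty | crit)])| = |{n0, n4}| = 2.

2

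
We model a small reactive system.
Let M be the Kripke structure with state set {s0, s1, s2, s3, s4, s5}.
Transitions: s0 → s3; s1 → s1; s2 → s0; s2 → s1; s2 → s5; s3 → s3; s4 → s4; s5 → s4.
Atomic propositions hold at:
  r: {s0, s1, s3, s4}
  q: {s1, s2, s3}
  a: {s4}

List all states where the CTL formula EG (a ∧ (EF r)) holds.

EF r: least fixpoint, start Z0 = {s0, s1, s3, s4}, add states with some successor in Z. Z1 = {s0, s1, s2, s3, s4, s5}; fixed.
Sat(EF r) = {s0, s1, s2, s3, s4, s5}
Sat(a ∧ (EF r)) = {s4}
EG (a ∧ (EF r)): greatest fixpoint, start Z0 = {s4}, keep only states in Sat with some successor in Z. Already a fixed point.
Sat(EG (a ∧ (EF r))) = {s4}

{s4}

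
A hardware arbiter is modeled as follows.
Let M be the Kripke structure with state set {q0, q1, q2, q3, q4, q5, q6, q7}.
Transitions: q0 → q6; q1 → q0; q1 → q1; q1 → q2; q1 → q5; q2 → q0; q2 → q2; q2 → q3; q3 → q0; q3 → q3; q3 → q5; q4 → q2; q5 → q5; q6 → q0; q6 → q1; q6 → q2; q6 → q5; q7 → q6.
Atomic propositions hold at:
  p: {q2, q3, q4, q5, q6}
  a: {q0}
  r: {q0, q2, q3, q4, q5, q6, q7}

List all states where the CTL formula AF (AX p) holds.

Sat(AX p) = {s : every successor in {q2, q3, q4, q5, q6}} = {q0, q4, q5, q7}
AF (AX p): least fixpoint, start Z0 = {q0, q4, q5, q7}, add states with every successor in Z. Already a fixed point.
Sat(AF (AX p)) = {q0, q4, q5, q7}

{q0, q4, q5, q7}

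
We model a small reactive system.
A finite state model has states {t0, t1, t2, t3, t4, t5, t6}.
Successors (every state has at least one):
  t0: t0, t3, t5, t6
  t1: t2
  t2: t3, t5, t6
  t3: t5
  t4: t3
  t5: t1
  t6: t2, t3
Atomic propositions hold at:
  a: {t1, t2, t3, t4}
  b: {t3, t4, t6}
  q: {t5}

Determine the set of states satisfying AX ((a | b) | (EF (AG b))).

{t1, t4, t5, t6}

Sat(a | b) = {t1, t2, t3, t4, t6}
AG b: greatest fixpoint, start Z0 = {t3, t4, t6}, keep only states in Sat with every successor in Z. Z1 = {t4}; Z2 = ∅; fixed.
Sat(AG b) = ∅
EF (AG b): least fixpoint, start Z0 = ∅, add states with some successor in Z. Already a fixed point.
Sat(EF (AG b)) = ∅
Sat((a | b) | (EF (AG b))) = {t1, t2, t3, t4, t6}
Sat(AX ((a | b) | (EF (AG b)))) = {s : every successor in {t1, t2, t3, t4, t6}} = {t1, t4, t5, t6}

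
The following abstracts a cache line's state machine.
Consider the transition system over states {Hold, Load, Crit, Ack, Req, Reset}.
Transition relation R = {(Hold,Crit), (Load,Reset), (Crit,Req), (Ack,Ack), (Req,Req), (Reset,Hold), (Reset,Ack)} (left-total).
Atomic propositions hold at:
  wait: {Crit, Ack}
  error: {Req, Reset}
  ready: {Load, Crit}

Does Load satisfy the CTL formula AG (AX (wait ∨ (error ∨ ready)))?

Sat(error ∨ ready) = {Load, Crit, Req, Reset}
Sat(wait ∨ (error ∨ ready)) = {Load, Crit, Ack, Req, Reset}
Sat(AX (wait ∨ (error ∨ ready))) = {s : every successor in {Load, Crit, Ack, Req, Reset}} = {Hold, Load, Crit, Ack, Req}
AG (AX (wait ∨ (error ∨ ready))): greatest fixpoint, start Z0 = {Hold, Load, Crit, Ack, Req}, keep only states in Sat with every successor in Z. Z1 = {Hold, Crit, Ack, Req}; fixed.
Sat(AG (AX (wait ∨ (error ∨ ready)))) = {Hold, Crit, Ack, Req}
Load ∉ Sat(AG (AX (wait ∨ (error ∨ ready)))) = {Hold, Crit, Ack, Req}, so the formula does not hold at Load.

No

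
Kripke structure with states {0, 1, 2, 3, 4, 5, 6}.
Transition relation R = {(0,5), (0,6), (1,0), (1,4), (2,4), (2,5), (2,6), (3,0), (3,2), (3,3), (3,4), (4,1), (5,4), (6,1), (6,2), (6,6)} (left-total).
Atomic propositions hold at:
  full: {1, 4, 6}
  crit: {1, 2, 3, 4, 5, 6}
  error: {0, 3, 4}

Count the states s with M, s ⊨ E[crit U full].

E[crit U full]: least fixpoint, start Z0 = Sat(full) = {1, 4, 6}, add states in Sat(crit) with some successor in Z. Z1 = {1, 2, 3, 4, 5, 6}; fixed.
Sat(E[crit U full]) = {1, 2, 3, 4, 5, 6}
|Sat(E[crit U full])| = |{1, 2, 3, 4, 5, 6}| = 6.

6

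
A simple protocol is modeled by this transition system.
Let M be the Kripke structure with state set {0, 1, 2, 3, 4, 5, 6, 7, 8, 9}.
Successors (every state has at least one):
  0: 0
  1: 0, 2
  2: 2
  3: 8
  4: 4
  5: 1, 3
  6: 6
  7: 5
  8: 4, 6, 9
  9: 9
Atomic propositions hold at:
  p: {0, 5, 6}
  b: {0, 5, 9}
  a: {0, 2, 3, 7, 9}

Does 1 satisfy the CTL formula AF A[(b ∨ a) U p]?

No

Sat(b ∨ a) = {0, 2, 3, 5, 7, 9}
A[(b ∨ a) U p]: least fixpoint, start Z0 = Sat(p) = {0, 5, 6}, add states in Sat(b ∨ a) with every successor in Z. Z1 = {0, 5, 6, 7}; fixed.
Sat(A[(b ∨ a) U p]) = {0, 5, 6, 7}
AF A[(b ∨ a) U p]: least fixpoint, start Z0 = {0, 5, 6, 7}, add states with every successor in Z. Already a fixed point.
Sat(AF A[(b ∨ a) U p]) = {0, 5, 6, 7}
1 ∉ Sat(AF A[(b ∨ a) U p]) = {0, 5, 6, 7}, so the formula does not hold at 1.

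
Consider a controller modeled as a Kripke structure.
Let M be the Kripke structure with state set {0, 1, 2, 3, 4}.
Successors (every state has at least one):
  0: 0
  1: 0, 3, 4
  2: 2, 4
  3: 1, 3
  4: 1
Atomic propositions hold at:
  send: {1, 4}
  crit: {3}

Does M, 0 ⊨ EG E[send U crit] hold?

No

E[send U crit]: least fixpoint, start Z0 = Sat(crit) = {3}, add states in Sat(send) with some successor in Z. Z1 = {1, 3}; Z2 = {1, 3, 4}; fixed.
Sat(E[send U crit]) = {1, 3, 4}
EG E[send U crit]: greatest fixpoint, start Z0 = {1, 3, 4}, keep only states in Sat with some successor in Z. Already a fixed point.
Sat(EG E[send U crit]) = {1, 3, 4}
0 ∉ Sat(EG E[send U crit]) = {1, 3, 4}, so the formula does not hold at 0.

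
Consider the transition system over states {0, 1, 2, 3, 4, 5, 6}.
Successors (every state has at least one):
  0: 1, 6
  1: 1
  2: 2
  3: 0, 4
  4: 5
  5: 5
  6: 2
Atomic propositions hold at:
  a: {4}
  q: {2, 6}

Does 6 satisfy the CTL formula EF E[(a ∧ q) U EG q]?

Yes

Sat(a ∧ q) = ∅
EG q: greatest fixpoint, start Z0 = {2, 6}, keep only states in Sat with some successor in Z. Already a fixed point.
Sat(EG q) = {2, 6}
E[(a ∧ q) U EG q]: least fixpoint, start Z0 = Sat(EG q) = {2, 6}, add states in Sat(a ∧ q) with some successor in Z. Already a fixed point.
Sat(E[(a ∧ q) U EG q]) = {2, 6}
EF E[(a ∧ q) U EG q]: least fixpoint, start Z0 = {2, 6}, add states with some successor in Z. Z1 = {0, 2, 6}; Z2 = {0, 2, 3, 6}; fixed.
Sat(EF E[(a ∧ q) U EG q]) = {0, 2, 3, 6}
6 ∈ Sat(EF E[(a ∧ q) U EG q]) = {0, 2, 3, 6}, so the formula holds at 6.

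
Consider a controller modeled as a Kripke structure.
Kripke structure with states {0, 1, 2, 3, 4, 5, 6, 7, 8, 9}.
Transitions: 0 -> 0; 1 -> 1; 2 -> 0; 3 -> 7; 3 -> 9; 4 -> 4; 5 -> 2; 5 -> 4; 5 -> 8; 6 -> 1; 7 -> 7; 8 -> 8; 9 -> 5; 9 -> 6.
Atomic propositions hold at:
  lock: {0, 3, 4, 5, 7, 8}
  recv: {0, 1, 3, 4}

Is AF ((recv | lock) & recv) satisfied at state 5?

No

Sat(recv | lock) = {0, 1, 3, 4, 5, 7, 8}
Sat((recv | lock) & recv) = {0, 1, 3, 4}
AF ((recv | lock) & recv): least fixpoint, start Z0 = {0, 1, 3, 4}, add states with every successor in Z. Z1 = {0, 1, 2, 3, 4, 6}; fixed.
Sat(AF ((recv | lock) & recv)) = {0, 1, 2, 3, 4, 6}
5 ∉ Sat(AF ((recv | lock) & recv)) = {0, 1, 2, 3, 4, 6}, so the formula does not hold at 5.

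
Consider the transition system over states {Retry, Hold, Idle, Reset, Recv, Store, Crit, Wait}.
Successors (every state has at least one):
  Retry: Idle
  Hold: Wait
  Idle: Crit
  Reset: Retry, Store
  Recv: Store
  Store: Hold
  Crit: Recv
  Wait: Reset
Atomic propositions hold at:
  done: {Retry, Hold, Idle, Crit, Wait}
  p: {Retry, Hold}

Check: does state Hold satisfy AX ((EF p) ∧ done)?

Yes

EF p: least fixpoint, start Z0 = {Retry, Hold}, add states with some successor in Z. Z1 = {Retry, Hold, Reset, Store}; Z2 = {Retry, Hold, Reset, Recv, Store, Wait}; Z3 = {Retry, Hold, Reset, Recv, Store, Crit, Wait}; Z4 = {Retry, Hold, Idle, Reset, Recv, Store, Crit, Wait}; fixed.
Sat(EF p) = {Retry, Hold, Idle, Reset, Recv, Store, Crit, Wait}
Sat((EF p) ∧ done) = {Retry, Hold, Idle, Crit, Wait}
Sat(AX ((EF p) ∧ done)) = {s : every successor in {Retry, Hold, Idle, Crit, Wait}} = {Retry, Hold, Idle, Store}
Hold ∈ Sat(AX ((EF p) ∧ done)) = {Retry, Hold, Idle, Store}, so the formula holds at Hold.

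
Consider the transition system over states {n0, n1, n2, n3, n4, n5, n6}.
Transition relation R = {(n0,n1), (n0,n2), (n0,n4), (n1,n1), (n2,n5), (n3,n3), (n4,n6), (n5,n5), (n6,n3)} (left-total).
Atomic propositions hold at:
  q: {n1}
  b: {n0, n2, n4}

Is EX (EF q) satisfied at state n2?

EF q: least fixpoint, start Z0 = {n1}, add states with some successor in Z. Z1 = {n0, n1}; fixed.
Sat(EF q) = {n0, n1}
Sat(EX (EF q)) = {s : some successor in {n0, n1}} = {n0, n1}
n2 ∉ Sat(EX (EF q)) = {n0, n1}, so the formula does not hold at n2.

No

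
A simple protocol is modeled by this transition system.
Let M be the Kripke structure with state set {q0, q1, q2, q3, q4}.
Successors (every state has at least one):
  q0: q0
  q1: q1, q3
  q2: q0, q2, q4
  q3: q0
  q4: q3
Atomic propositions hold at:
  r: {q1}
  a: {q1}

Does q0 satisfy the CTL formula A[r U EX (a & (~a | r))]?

Sat(~a) = {q0, q2, q3, q4}
Sat(~a | r) = {q0, q1, q2, q3, q4}
Sat(a & (~a | r)) = {q1}
Sat(EX (a & (~a | r))) = {s : some successor in {q1}} = {q1}
A[r U EX (a & (~a | r))]: least fixpoint, start Z0 = Sat(EX (a & (~a | r))) = {q1}, add states in Sat(r) with every successor in Z. Already a fixed point.
Sat(A[r U EX (a & (~a | r))]) = {q1}
q0 ∉ Sat(A[r U EX (a & (~a | r))]) = {q1}, so the formula does not hold at q0.

No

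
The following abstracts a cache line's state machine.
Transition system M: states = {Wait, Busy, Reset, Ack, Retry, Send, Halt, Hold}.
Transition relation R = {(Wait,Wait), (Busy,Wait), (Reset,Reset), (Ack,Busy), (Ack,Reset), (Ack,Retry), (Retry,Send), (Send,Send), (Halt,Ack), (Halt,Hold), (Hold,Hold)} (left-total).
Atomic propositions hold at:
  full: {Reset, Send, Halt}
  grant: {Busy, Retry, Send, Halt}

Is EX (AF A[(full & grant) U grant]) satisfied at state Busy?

Sat(full & grant) = {Send, Halt}
A[(full & grant) U grant]: least fixpoint, start Z0 = Sat(grant) = {Busy, Retry, Send, Halt}, add states in Sat(full & grant) with every successor in Z. Already a fixed point.
Sat(A[(full & grant) U grant]) = {Busy, Retry, Send, Halt}
AF A[(full & grant) U grant]: least fixpoint, start Z0 = {Busy, Retry, Send, Halt}, add states with every successor in Z. Already a fixed point.
Sat(AF A[(full & grant) U grant]) = {Busy, Retry, Send, Halt}
Sat(EX (AF A[(full & grant) U grant])) = {s : some successor in {Busy, Retry, Send, Halt}} = {Ack, Retry, Send}
Busy ∉ Sat(EX (AF A[(full & grant) U grant])) = {Ack, Retry, Send}, so the formula does not hold at Busy.

No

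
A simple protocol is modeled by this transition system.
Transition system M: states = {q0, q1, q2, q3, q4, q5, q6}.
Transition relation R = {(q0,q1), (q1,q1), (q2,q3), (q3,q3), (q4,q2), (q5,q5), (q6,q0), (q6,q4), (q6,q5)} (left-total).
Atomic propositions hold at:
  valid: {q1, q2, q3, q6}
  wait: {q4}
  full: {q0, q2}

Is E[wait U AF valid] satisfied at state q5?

No

AF valid: least fixpoint, start Z0 = {q1, q2, q3, q6}, add states with every successor in Z. Z1 = {q0, q1, q2, q3, q4, q6}; fixed.
Sat(AF valid) = {q0, q1, q2, q3, q4, q6}
E[wait U AF valid]: least fixpoint, start Z0 = Sat(AF valid) = {q0, q1, q2, q3, q4, q6}, add states in Sat(wait) with some successor in Z. Already a fixed point.
Sat(E[wait U AF valid]) = {q0, q1, q2, q3, q4, q6}
q5 ∉ Sat(E[wait U AF valid]) = {q0, q1, q2, q3, q4, q6}, so the formula does not hold at q5.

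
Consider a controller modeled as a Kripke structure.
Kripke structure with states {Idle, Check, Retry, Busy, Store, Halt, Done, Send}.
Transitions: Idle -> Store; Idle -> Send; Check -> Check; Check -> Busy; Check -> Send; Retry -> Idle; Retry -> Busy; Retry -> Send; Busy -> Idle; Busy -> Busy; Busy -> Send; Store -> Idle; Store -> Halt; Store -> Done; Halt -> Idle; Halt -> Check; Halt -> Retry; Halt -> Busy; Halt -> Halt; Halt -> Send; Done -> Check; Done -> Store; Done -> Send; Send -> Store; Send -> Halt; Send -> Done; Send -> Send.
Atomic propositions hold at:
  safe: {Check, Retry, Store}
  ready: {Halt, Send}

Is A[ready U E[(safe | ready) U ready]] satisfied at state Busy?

Sat(safe | ready) = {Check, Retry, Store, Halt, Send}
E[(safe | ready) U ready]: least fixpoint, start Z0 = Sat(ready) = {Halt, Send}, add states in Sat(safe | ready) with some successor in Z. Z1 = {Check, Retry, Store, Halt, Send}; fixed.
Sat(E[(safe | ready) U ready]) = {Check, Retry, Store, Halt, Send}
A[ready U E[(safe | ready) U ready]]: least fixpoint, start Z0 = Sat(E[(safe | ready) U ready]) = {Check, Retry, Store, Halt, Send}, add states in Sat(ready) with every successor in Z. Already a fixed point.
Sat(A[ready U E[(safe | ready) U ready]]) = {Check, Retry, Store, Halt, Send}
Busy ∉ Sat(A[ready U E[(safe | ready) U ready]]) = {Check, Retry, Store, Halt, Send}, so the formula does not hold at Busy.

No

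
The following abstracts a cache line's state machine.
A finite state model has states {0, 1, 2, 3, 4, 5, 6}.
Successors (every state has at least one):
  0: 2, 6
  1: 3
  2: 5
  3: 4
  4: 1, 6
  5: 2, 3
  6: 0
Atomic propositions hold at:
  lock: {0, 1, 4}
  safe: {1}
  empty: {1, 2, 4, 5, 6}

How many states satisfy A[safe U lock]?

3

A[safe U lock]: least fixpoint, start Z0 = Sat(lock) = {0, 1, 4}, add states in Sat(safe) with every successor in Z. Already a fixed point.
Sat(A[safe U lock]) = {0, 1, 4}
|Sat(A[safe U lock])| = |{0, 1, 4}| = 3.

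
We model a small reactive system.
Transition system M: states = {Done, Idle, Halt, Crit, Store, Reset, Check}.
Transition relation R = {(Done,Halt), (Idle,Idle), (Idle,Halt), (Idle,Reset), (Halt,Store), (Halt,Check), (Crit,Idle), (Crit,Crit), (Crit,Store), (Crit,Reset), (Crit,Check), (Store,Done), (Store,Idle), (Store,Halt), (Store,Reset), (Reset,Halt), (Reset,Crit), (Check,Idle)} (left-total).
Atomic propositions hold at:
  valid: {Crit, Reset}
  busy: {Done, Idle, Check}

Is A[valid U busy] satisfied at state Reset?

A[valid U busy]: least fixpoint, start Z0 = Sat(busy) = {Done, Idle, Check}, add states in Sat(valid) with every successor in Z. Already a fixed point.
Sat(A[valid U busy]) = {Done, Idle, Check}
Reset ∉ Sat(A[valid U busy]) = {Done, Idle, Check}, so the formula does not hold at Reset.

No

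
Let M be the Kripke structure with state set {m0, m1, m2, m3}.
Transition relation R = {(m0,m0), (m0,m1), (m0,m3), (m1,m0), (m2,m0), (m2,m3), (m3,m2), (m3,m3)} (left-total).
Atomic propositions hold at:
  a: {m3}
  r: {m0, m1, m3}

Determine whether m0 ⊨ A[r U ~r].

Sat(~r) = {m2}
A[r U ~r]: least fixpoint, start Z0 = Sat(~r) = {m2}, add states in Sat(r) with every successor in Z. Already a fixed point.
Sat(A[r U ~r]) = {m2}
m0 ∉ Sat(A[r U ~r]) = {m2}, so the formula does not hold at m0.

No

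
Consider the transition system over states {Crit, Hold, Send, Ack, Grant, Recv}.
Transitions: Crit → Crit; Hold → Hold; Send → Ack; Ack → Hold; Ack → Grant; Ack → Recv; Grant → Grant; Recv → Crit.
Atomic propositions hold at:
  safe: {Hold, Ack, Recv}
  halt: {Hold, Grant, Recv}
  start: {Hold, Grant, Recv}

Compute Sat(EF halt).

{Hold, Send, Ack, Grant, Recv}

EF halt: least fixpoint, start Z0 = {Hold, Grant, Recv}, add states with some successor in Z. Z1 = {Hold, Ack, Grant, Recv}; Z2 = {Hold, Send, Ack, Grant, Recv}; fixed.
Sat(EF halt) = {Hold, Send, Ack, Grant, Recv}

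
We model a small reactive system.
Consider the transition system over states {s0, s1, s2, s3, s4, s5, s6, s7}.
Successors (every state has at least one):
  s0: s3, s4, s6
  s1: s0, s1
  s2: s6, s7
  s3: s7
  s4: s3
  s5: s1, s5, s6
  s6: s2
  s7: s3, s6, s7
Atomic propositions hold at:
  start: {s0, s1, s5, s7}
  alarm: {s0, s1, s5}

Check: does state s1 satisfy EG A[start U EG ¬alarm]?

No

Sat(¬alarm) = {s2, s3, s4, s6, s7}
EG ¬alarm: greatest fixpoint, start Z0 = {s2, s3, s4, s6, s7}, keep only states in Sat with some successor in Z. Already a fixed point.
Sat(EG ¬alarm) = {s2, s3, s4, s6, s7}
A[start U EG ¬alarm]: least fixpoint, start Z0 = Sat(EG ¬alarm) = {s2, s3, s4, s6, s7}, add states in Sat(start) with every successor in Z. Z1 = {s0, s2, s3, s4, s6, s7}; fixed.
Sat(A[start U EG ¬alarm]) = {s0, s2, s3, s4, s6, s7}
EG A[start U EG ¬alarm]: greatest fixpoint, start Z0 = {s0, s2, s3, s4, s6, s7}, keep only states in Sat with some successor in Z. Already a fixed point.
Sat(EG A[start U EG ¬alarm]) = {s0, s2, s3, s4, s6, s7}
s1 ∉ Sat(EG A[start U EG ¬alarm]) = {s0, s2, s3, s4, s6, s7}, so the formula does not hold at s1.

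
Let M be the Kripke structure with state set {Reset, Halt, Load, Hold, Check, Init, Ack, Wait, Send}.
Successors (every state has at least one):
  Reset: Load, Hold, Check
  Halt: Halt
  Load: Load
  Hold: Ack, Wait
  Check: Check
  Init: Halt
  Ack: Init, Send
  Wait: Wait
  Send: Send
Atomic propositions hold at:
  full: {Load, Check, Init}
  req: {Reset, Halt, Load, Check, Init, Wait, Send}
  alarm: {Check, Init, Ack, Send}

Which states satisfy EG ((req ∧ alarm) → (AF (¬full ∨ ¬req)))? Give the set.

Sat(req ∧ alarm) = {Check, Init, Send}
Sat(¬full) = {Reset, Halt, Hold, Ack, Wait, Send}
Sat(¬req) = {Hold, Ack}
Sat(¬full ∨ ¬req) = {Reset, Halt, Hold, Ack, Wait, Send}
AF (¬full ∨ ¬req): least fixpoint, start Z0 = {Reset, Halt, Hold, Ack, Wait, Send}, add states with every successor in Z. Z1 = {Reset, Halt, Hold, Init, Ack, Wait, Send}; fixed.
Sat(AF (¬full ∨ ¬req)) = {Reset, Halt, Hold, Init, Ack, Wait, Send}
Sat((req ∧ alarm) → (AF (¬full ∨ ¬req))) = {Reset, Halt, Load, Hold, Init, Ack, Wait, Send}
EG ((req ∧ alarm) → (AF (¬full ∨ ¬req))): greatest fixpoint, start Z0 = {Reset, Halt, Load, Hold, Init, Ack, Wait, Send}, keep only states in Sat with some successor in Z. Already a fixed point.
Sat(EG ((req ∧ alarm) → (AF (¬full ∨ ¬req)))) = {Reset, Halt, Load, Hold, Init, Ack, Wait, Send}

{Reset, Halt, Load, Hold, Init, Ack, Wait, Send}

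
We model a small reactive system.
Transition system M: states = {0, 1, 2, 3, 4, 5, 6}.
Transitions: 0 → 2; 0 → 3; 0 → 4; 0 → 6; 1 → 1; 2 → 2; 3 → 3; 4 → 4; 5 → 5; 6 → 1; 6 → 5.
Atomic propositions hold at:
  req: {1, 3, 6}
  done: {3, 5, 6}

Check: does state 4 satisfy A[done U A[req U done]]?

A[req U done]: least fixpoint, start Z0 = Sat(done) = {3, 5, 6}, add states in Sat(req) with every successor in Z. Already a fixed point.
Sat(A[req U done]) = {3, 5, 6}
A[done U A[req U done]]: least fixpoint, start Z0 = Sat(A[req U done]) = {3, 5, 6}, add states in Sat(done) with every successor in Z. Already a fixed point.
Sat(A[done U A[req U done]]) = {3, 5, 6}
4 ∉ Sat(A[done U A[req U done]]) = {3, 5, 6}, so the formula does not hold at 4.

No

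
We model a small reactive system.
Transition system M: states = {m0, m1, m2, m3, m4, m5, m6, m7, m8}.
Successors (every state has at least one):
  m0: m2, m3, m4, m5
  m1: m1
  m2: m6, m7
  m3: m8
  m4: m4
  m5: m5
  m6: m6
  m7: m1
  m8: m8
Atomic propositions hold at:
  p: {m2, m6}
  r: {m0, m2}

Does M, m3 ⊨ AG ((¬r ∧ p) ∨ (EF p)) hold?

Sat(¬r) = {m1, m3, m4, m5, m6, m7, m8}
Sat(¬r ∧ p) = {m6}
EF p: least fixpoint, start Z0 = {m2, m6}, add states with some successor in Z. Z1 = {m0, m2, m6}; fixed.
Sat(EF p) = {m0, m2, m6}
Sat((¬r ∧ p) ∨ (EF p)) = {m0, m2, m6}
AG ((¬r ∧ p) ∨ (EF p)): greatest fixpoint, start Z0 = {m0, m2, m6}, keep only states in Sat with every successor in Z. Z1 = {m6}; fixed.
Sat(AG ((¬r ∧ p) ∨ (EF p))) = {m6}
m3 ∉ Sat(AG ((¬r ∧ p) ∨ (EF p))) = {m6}, so the formula does not hold at m3.

No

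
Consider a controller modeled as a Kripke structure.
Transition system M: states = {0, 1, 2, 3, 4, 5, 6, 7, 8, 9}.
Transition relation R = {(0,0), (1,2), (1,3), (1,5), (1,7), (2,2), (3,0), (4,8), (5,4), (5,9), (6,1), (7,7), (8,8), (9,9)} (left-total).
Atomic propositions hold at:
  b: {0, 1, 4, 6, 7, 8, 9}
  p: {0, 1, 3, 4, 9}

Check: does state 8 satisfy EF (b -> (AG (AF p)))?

No

AF p: least fixpoint, start Z0 = {0, 1, 3, 4, 9}, add states with every successor in Z. Z1 = {0, 1, 3, 4, 5, 6, 9}; fixed.
Sat(AF p) = {0, 1, 3, 4, 5, 6, 9}
AG (AF p): greatest fixpoint, start Z0 = {0, 1, 3, 4, 5, 6, 9}, keep only states in Sat with every successor in Z. Z1 = {0, 3, 5, 6, 9}; Z2 = {0, 3, 9}; fixed.
Sat(AG (AF p)) = {0, 3, 9}
Sat(b -> (AG (AF p))) = {0, 2, 3, 5, 9}
EF (b -> (AG (AF p))): least fixpoint, start Z0 = {0, 2, 3, 5, 9}, add states with some successor in Z. Z1 = {0, 1, 2, 3, 5, 9}; Z2 = {0, 1, 2, 3, 5, 6, 9}; fixed.
Sat(EF (b -> (AG (AF p)))) = {0, 1, 2, 3, 5, 6, 9}
8 ∉ Sat(EF (b -> (AG (AF p)))) = {0, 1, 2, 3, 5, 6, 9}, so the formula does not hold at 8.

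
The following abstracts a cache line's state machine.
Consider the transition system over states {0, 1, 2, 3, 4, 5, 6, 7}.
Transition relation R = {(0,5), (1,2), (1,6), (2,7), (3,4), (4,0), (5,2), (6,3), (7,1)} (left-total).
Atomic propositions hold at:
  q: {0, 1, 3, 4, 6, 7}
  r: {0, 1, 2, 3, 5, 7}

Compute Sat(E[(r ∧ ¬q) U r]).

Sat(¬q) = {2, 5}
Sat(r ∧ ¬q) = {2, 5}
E[(r ∧ ¬q) U r]: least fixpoint, start Z0 = Sat(r) = {0, 1, 2, 3, 5, 7}, add states in Sat(r ∧ ¬q) with some successor in Z. Already a fixed point.
Sat(E[(r ∧ ¬q) U r]) = {0, 1, 2, 3, 5, 7}

{0, 1, 2, 3, 5, 7}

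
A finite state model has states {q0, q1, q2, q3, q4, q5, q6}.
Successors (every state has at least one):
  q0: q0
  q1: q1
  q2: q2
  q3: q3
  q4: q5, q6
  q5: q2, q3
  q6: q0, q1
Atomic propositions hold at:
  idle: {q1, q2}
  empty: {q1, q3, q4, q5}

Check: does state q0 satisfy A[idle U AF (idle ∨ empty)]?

Sat(idle ∨ empty) = {q1, q2, q3, q4, q5}
AF (idle ∨ empty): least fixpoint, start Z0 = {q1, q2, q3, q4, q5}, add states with every successor in Z. Already a fixed point.
Sat(AF (idle ∨ empty)) = {q1, q2, q3, q4, q5}
A[idle U AF (idle ∨ empty)]: least fixpoint, start Z0 = Sat(AF (idle ∨ empty)) = {q1, q2, q3, q4, q5}, add states in Sat(idle) with every successor in Z. Already a fixed point.
Sat(A[idle U AF (idle ∨ empty)]) = {q1, q2, q3, q4, q5}
q0 ∉ Sat(A[idle U AF (idle ∨ empty)]) = {q1, q2, q3, q4, q5}, so the formula does not hold at q0.

No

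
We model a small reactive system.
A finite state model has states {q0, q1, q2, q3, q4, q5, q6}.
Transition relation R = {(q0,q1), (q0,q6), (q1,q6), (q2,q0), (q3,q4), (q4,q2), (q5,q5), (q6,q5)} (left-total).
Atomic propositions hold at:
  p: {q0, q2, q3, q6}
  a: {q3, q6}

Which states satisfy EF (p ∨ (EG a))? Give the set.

{q0, q1, q2, q3, q4, q6}

EG a: greatest fixpoint, start Z0 = {q3, q6}, keep only states in Sat with some successor in Z. Z1 = ∅; fixed.
Sat(EG a) = ∅
Sat(p ∨ (EG a)) = {q0, q2, q3, q6}
EF (p ∨ (EG a)): least fixpoint, start Z0 = {q0, q2, q3, q6}, add states with some successor in Z. Z1 = {q0, q1, q2, q3, q4, q6}; fixed.
Sat(EF (p ∨ (EG a))) = {q0, q1, q2, q3, q4, q6}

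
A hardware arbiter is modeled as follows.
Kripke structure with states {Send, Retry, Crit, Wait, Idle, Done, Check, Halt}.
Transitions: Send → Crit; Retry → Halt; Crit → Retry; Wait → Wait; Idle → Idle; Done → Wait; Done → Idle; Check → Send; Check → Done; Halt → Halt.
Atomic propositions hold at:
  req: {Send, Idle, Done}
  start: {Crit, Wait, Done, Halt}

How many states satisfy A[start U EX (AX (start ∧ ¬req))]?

6

Sat(¬req) = {Retry, Crit, Wait, Check, Halt}
Sat(start ∧ ¬req) = {Crit, Wait, Halt}
Sat(AX (start ∧ ¬req)) = {s : every successor in {Crit, Wait, Halt}} = {Send, Retry, Wait, Halt}
Sat(EX (AX (start ∧ ¬req))) = {s : some successor in {Send, Retry, Wait, Halt}} = {Retry, Crit, Wait, Done, Check, Halt}
A[start U EX (AX (start ∧ ¬req))]: least fixpoint, start Z0 = Sat(EX (AX (start ∧ ¬req))) = {Retry, Crit, Wait, Done, Check, Halt}, add states in Sat(start) with every successor in Z. Already a fixed point.
Sat(A[start U EX (AX (start ∧ ¬req))]) = {Retry, Crit, Wait, Done, Check, Halt}
|Sat(A[start U EX (AX (start ∧ ¬req))])| = |{Retry, Crit, Wait, Done, Check, Halt}| = 6.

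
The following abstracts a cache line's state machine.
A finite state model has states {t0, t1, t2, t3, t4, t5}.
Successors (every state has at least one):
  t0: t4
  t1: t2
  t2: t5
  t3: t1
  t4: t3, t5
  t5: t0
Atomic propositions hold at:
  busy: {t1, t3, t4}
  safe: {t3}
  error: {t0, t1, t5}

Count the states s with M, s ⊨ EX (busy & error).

1

Sat(busy & error) = {t1}
Sat(EX (busy & error)) = {s : some successor in {t1}} = {t3}
|Sat(EX (busy & error))| = |{t3}| = 1.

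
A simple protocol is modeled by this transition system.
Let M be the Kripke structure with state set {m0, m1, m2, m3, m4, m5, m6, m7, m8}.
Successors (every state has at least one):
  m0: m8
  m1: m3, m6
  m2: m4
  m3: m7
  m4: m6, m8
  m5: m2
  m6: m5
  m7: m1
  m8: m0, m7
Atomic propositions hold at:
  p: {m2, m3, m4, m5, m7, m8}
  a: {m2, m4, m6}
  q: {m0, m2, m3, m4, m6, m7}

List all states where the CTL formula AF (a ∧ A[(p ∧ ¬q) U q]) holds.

{m2, m4, m5, m6}

Sat(¬q) = {m1, m5, m8}
Sat(p ∧ ¬q) = {m5, m8}
A[(p ∧ ¬q) U q]: least fixpoint, start Z0 = Sat(q) = {m0, m2, m3, m4, m6, m7}, add states in Sat(p ∧ ¬q) with every successor in Z. Z1 = {m0, m2, m3, m4, m5, m6, m7, m8}; fixed.
Sat(A[(p ∧ ¬q) U q]) = {m0, m2, m3, m4, m5, m6, m7, m8}
Sat(a ∧ A[(p ∧ ¬q) U q]) = {m2, m4, m6}
AF (a ∧ A[(p ∧ ¬q) U q]): least fixpoint, start Z0 = {m2, m4, m6}, add states with every successor in Z. Z1 = {m2, m4, m5, m6}; fixed.
Sat(AF (a ∧ A[(p ∧ ¬q) U q])) = {m2, m4, m5, m6}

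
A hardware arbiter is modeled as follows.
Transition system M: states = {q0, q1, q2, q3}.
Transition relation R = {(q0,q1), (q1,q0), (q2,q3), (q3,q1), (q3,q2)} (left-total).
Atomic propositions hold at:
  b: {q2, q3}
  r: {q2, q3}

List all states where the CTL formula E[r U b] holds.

E[r U b]: least fixpoint, start Z0 = Sat(b) = {q2, q3}, add states in Sat(r) with some successor in Z. Already a fixed point.
Sat(E[r U b]) = {q2, q3}

{q2, q3}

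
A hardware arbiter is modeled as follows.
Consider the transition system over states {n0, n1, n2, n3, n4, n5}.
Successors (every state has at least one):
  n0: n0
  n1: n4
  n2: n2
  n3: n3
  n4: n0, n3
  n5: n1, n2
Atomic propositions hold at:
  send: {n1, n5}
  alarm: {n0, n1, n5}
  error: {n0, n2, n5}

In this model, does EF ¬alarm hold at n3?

Sat(¬alarm) = {n2, n3, n4}
EF ¬alarm: least fixpoint, start Z0 = {n2, n3, n4}, add states with some successor in Z. Z1 = {n1, n2, n3, n4, n5}; fixed.
Sat(EF ¬alarm) = {n1, n2, n3, n4, n5}
n3 ∈ Sat(EF ¬alarm) = {n1, n2, n3, n4, n5}, so the formula holds at n3.

Yes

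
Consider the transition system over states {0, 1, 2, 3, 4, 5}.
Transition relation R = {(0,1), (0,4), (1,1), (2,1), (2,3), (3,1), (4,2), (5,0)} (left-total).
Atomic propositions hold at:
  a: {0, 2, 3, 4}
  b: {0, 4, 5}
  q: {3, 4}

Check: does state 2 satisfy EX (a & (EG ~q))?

No

Sat(~q) = {0, 1, 2, 5}
EG ~q: greatest fixpoint, start Z0 = {0, 1, 2, 5}, keep only states in Sat with some successor in Z. Already a fixed point.
Sat(EG ~q) = {0, 1, 2, 5}
Sat(a & (EG ~q)) = {0, 2}
Sat(EX (a & (EG ~q))) = {s : some successor in {0, 2}} = {4, 5}
2 ∉ Sat(EX (a & (EG ~q))) = {4, 5}, so the formula does not hold at 2.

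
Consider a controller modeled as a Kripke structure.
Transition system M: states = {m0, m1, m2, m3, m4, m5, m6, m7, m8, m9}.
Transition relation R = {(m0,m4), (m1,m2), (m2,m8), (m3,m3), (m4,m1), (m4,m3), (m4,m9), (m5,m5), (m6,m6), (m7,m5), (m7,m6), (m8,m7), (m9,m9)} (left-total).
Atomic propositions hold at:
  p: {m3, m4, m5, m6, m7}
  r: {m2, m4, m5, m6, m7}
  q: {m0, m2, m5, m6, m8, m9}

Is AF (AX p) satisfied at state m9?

Sat(AX p) = {s : every successor in {m3, m4, m5, m6, m7}} = {m0, m3, m5, m6, m7, m8}
AF (AX p): least fixpoint, start Z0 = {m0, m3, m5, m6, m7, m8}, add states with every successor in Z. Z1 = {m0, m2, m3, m5, m6, m7, m8}; Z2 = {m0, m1, m2, m3, m5, m6, m7, m8}; fixed.
Sat(AF (AX p)) = {m0, m1, m2, m3, m5, m6, m7, m8}
m9 ∉ Sat(AF (AX p)) = {m0, m1, m2, m3, m5, m6, m7, m8}, so the formula does not hold at m9.

No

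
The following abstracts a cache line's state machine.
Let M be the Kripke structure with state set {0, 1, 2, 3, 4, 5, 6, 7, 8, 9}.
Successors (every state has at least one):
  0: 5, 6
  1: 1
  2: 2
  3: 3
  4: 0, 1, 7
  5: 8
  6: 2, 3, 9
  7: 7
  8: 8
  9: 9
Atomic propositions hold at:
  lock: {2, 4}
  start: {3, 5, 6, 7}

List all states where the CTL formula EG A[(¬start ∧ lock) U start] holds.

Sat(¬start) = {0, 1, 2, 4, 8, 9}
Sat(¬start ∧ lock) = {2, 4}
A[(¬start ∧ lock) U start]: least fixpoint, start Z0 = Sat(start) = {3, 5, 6, 7}, add states in Sat(¬start ∧ lock) with every successor in Z. Already a fixed point.
Sat(A[(¬start ∧ lock) U start]) = {3, 5, 6, 7}
EG A[(¬start ∧ lock) U start]: greatest fixpoint, start Z0 = {3, 5, 6, 7}, keep only states in Sat with some successor in Z. Z1 = {3, 6, 7}; fixed.
Sat(EG A[(¬start ∧ lock) U start]) = {3, 6, 7}

{3, 6, 7}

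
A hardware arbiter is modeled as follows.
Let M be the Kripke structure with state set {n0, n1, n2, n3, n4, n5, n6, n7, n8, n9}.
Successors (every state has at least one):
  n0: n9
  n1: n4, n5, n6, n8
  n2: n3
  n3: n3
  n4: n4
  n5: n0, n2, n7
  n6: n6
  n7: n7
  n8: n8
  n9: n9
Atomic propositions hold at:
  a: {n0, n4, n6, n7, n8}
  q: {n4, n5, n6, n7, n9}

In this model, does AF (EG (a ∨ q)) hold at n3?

Sat(a ∨ q) = {n0, n4, n5, n6, n7, n8, n9}
EG (a ∨ q): greatest fixpoint, start Z0 = {n0, n4, n5, n6, n7, n8, n9}, keep only states in Sat with some successor in Z. Already a fixed point.
Sat(EG (a ∨ q)) = {n0, n4, n5, n6, n7, n8, n9}
AF (EG (a ∨ q)): least fixpoint, start Z0 = {n0, n4, n5, n6, n7, n8, n9}, add states with every successor in Z. Z1 = {n0, n1, n4, n5, n6, n7, n8, n9}; fixed.
Sat(AF (EG (a ∨ q))) = {n0, n1, n4, n5, n6, n7, n8, n9}
n3 ∉ Sat(AF (EG (a ∨ q))) = {n0, n1, n4, n5, n6, n7, n8, n9}, so the formula does not hold at n3.

No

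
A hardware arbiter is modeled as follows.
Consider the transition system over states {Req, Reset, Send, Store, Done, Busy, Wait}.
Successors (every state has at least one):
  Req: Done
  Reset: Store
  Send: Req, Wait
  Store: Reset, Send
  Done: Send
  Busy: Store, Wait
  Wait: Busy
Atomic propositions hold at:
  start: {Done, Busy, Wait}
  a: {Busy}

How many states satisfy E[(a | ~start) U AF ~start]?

Sat(~start) = {Req, Reset, Send, Store}
Sat(a | ~start) = {Req, Reset, Send, Store, Busy}
AF ~start: least fixpoint, start Z0 = {Req, Reset, Send, Store}, add states with every successor in Z. Z1 = {Req, Reset, Send, Store, Done}; fixed.
Sat(AF ~start) = {Req, Reset, Send, Store, Done}
E[(a | ~start) U AF ~start]: least fixpoint, start Z0 = Sat(AF ~start) = {Req, Reset, Send, Store, Done}, add states in Sat(a | ~start) with some successor in Z. Z1 = {Req, Reset, Send, Store, Done, Busy}; fixed.
Sat(E[(a | ~start) U AF ~start]) = {Req, Reset, Send, Store, Done, Busy}
|Sat(E[(a | ~start) U AF ~start])| = |{Req, Reset, Send, Store, Done, Busy}| = 6.

6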